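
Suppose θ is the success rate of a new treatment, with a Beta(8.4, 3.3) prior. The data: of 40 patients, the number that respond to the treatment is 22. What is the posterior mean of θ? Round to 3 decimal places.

Posterior mean ≈ 0.588

Observing 22 successes and 18 failures updates Beta(8.4, 3.3) by adding the success and failure counts to the two shape parameters: α = 8.4+22 = 30.4, β = 3.3+18 = 21.3.
E[θ | data] = 30.4/(30.4+21.3) = 0.588.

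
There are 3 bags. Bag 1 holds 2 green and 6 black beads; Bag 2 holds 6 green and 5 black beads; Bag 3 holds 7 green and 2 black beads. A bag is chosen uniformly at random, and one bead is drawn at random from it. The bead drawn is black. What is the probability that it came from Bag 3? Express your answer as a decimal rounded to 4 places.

Posterior probability ≈ 0.1558

Tabulate prior·likelihood by source: [1] prior 0.333333, lik 0.75, product 0.2500; [2] prior 0.333333, lik 0.4545, product 0.1515; [3] prior 0.333333, lik 0.2222, product 0.07407.
Normalizing constant = 0.47559; the posterior for Bag 3 is its product over the sum, 0.07407/0.47559 = 0.1558.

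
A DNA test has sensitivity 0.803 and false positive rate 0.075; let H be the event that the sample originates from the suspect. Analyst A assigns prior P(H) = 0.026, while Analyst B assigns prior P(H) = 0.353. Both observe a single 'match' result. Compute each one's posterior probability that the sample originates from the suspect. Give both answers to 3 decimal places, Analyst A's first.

P('+'|H) = 0.803, P('+'|¬H) = 0.075.
Analyst A: numerator 0.803·0.026 = 0.020878; evidence = 0.020878+0.075·0.974 = 0.093928; posterior = 0.222.
Analyst B: numerator 0.803·0.353 = 0.28346; evidence = 0.28346+0.075·0.647 = 0.33198; posterior = 0.854.

Analyst A: 0.222; Analyst B: 0.854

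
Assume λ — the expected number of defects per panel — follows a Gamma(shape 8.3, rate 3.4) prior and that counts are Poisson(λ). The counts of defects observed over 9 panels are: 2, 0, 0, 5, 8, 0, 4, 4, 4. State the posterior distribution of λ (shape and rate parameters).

Posterior: Gamma(shape=35.3, rate=12.4)

The Poisson likelihood adds the total count to the shape and the number of exposure periods to the rate. Here ∑xᵢ = 27 and n = 9, so shape 8.3→35.3 and rate 3.4→12.4.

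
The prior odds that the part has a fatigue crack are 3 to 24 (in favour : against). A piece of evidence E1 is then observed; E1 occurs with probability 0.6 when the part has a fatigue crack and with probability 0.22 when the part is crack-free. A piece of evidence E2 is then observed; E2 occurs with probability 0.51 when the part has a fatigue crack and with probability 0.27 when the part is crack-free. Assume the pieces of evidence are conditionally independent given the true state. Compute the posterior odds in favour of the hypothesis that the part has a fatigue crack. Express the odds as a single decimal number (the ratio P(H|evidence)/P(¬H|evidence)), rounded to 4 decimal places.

Posterior odds ≈ 0.6439

Prior odds = 3/24 = 0.12500.
Likelihood ratio for E1 = 0.6/0.22 = 2.7273.
Likelihood ratio for E2 = 0.51/0.27 = 1.8889.
Posterior odds = prior odds × LR₁ × LR₂ = 0.64394.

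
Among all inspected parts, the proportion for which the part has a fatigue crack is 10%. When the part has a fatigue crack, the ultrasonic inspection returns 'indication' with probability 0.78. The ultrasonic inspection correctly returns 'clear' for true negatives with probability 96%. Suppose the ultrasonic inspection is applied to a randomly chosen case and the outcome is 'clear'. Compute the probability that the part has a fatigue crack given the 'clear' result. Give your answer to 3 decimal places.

Write H for 'the part has a fatigue crack'. Prior odds H:¬H = 0.1/0.9 = 0.11111. For the 'clear' outcome, the likelihood ratio is 0.22/0.96 = 0.22917.
Posterior odds = 0.11111 × 0.22917 = 0.025463, so P(H|E) = 0.025463/(1+0.025463) = 0.025.

P(H | E) ≈ 0.025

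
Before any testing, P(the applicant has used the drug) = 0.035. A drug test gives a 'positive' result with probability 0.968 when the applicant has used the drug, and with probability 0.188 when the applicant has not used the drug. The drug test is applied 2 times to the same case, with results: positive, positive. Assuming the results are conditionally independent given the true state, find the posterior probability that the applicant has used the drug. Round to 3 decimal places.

With H the event that the applicant has used the drug, the joint likelihood of the observed sequence is P(data|H) = 0.968·0.968 = 0.93702 and P(data|¬H) = 0.188·0.188 = 0.035344.
Bayes: P(H|data) = 0.035·0.93702 / (0.035·0.93702 + 0.965·0.035344) = 0.032796/0.066903 = 0.4902.

Posterior P(H) ≈ 0.490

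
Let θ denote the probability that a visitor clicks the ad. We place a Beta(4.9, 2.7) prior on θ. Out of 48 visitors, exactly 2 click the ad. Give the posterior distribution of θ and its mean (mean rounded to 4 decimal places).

Posterior: Beta(6.9, 48.7); mean ≈ 0.1241

Observing 2 successes and 46 failures updates Beta(4.9, 2.7) by adding the success and failure counts to the two shape parameters: α = 4.9+2 = 6.9, β = 2.7+46 = 48.7.
Posterior mean = α/(α+β) = 6.9/55.6 = 0.1241.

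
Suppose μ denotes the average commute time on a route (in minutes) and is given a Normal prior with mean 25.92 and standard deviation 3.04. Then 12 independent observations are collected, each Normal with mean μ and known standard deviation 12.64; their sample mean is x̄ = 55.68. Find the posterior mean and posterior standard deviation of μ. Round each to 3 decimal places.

Posterior mean ≈ 38.113; posterior SD ≈ 2.336

With known σ, the Normal prior is conjugate. Weight on the data is w = (n/σ²)/(n/σ² + 1/τ₀²) = 0.0751082/(0.0751082+0.108206) = 0.40972.
Posterior mean = w·x̄ + (1−w)·μ₀ = 0.40972·55.68 + 0.59028·25.92 = 38.113. Posterior variance = 1/(0.0751082+0.108206) = 5.45511, so SD = 2.336.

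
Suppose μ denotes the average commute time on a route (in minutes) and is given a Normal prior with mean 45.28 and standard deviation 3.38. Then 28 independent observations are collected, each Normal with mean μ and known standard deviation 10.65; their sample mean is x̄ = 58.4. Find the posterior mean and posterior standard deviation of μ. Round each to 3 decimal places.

With known σ, the Normal prior is conjugate. Weight on the data is w = (n/σ²)/(n/σ² + 1/τ₀²) = 0.246865/(0.246865+0.0875319) = 0.73824.
Posterior mean = w·x̄ + (1−w)·μ₀ = 0.73824·58.4 + 0.26176·45.28 = 54.966. Posterior variance = 1/(0.246865+0.0875319) = 2.99046, so SD = 1.729.

Posterior mean ≈ 54.966; posterior SD ≈ 1.729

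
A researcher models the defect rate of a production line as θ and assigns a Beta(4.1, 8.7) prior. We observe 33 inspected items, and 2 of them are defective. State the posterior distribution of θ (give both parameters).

The binomial likelihood is conjugate to the Beta prior: with 2 successes and 31 failures, the posterior is Beta(4.1+2, 8.7+31) = Beta(6.1, 39.7).

Posterior: Beta(6.1, 39.7)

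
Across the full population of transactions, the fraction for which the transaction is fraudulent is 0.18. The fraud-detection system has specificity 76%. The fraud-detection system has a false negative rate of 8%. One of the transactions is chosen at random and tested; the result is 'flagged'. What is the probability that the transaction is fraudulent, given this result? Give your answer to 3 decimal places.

Write H for 'the transaction is fraudulent'. Prior odds H:¬H = 0.18/0.82 = 0.21951. For the 'flagged' outcome, the likelihood ratio is 0.92/0.24 = 3.8333.
Posterior odds = 0.21951 × 3.8333 = 0.84146, so P(H|E) = 0.84146/(1+0.84146) = 0.457.

P(H | E) ≈ 0.457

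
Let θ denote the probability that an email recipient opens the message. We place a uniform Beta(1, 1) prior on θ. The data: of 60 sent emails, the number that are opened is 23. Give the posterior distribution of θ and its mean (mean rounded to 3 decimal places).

The binomial likelihood is conjugate to the Beta prior: with 23 successes and 37 failures, the posterior is Beta(1+23, 1+37) = Beta(24, 38).
E[θ | data] = 24/(24+38) = 0.387.

Posterior: Beta(24, 38); mean ≈ 0.387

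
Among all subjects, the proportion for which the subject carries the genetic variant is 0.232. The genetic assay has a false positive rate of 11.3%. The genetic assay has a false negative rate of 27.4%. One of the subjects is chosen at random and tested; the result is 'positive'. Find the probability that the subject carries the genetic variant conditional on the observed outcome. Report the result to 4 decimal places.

Write H for 'the subject carries the genetic variant'. Prior odds H:¬H = 0.232/0.768 = 0.30208. For the 'positive' outcome, the likelihood ratio is 0.726/0.113 = 6.4248.
Posterior odds = 0.30208 × 6.4248 = 1.9408, so P(H|E) = 1.9408/(1+1.9408) = 0.6600.

P(H | E) ≈ 0.6600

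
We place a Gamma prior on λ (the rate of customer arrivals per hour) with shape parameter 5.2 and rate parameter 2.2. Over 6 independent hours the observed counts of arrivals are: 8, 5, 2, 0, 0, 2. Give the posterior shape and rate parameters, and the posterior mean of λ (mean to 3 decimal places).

Posterior: Gamma(shape=22.2, rate=8.2); mean ≈ 2.707

Total count ∑xᵢ = 17 over n = 6 hours.
Gamma is conjugate to the Poisson likelihood: posterior is Gamma(shape = 5.2+17 = 22.2, rate = 2.2+6 = 8.2).
E[λ | data] = 22.2/8.2 = 2.707.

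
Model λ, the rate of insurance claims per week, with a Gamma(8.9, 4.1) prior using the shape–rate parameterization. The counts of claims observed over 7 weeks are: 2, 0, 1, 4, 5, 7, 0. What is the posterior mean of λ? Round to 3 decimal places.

The Poisson likelihood adds the total count to the shape and the number of exposure periods to the rate. Here ∑xᵢ = 19 and n = 7, so shape 8.9→27.9 and rate 4.1→11.1.
E[λ | data] = 27.9/11.1 = 2.514.

Posterior mean ≈ 2.514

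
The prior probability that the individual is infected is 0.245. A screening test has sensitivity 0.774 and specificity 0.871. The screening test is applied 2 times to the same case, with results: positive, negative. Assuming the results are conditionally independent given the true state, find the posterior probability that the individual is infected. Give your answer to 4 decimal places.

Let H be the event that the individual is infected; start with P(H) = 0.245. P('positive'|H) = 0.774, P('positive'|¬H) = 0.129.
Update on result 1 ('positive'): P(H) ← 0.774·0.2450 / (0.774·0.2450 + 0.129·0.7550) = 0.18963/0.28702 = 0.6607.
Update on result 2 ('negative'): P(H) ← 0.226·0.6607 / (0.226·0.6607 + 0.871·0.3393) = 0.14931/0.44487 = 0.3356.

Posterior P(H) ≈ 0.3356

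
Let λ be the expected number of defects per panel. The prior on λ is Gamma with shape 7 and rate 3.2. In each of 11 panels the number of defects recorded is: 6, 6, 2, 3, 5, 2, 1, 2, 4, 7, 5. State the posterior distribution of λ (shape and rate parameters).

Posterior: Gamma(shape=50, rate=14.2)

Total count ∑xᵢ = 43 over n = 11 panels.
Gamma is conjugate to the Poisson likelihood: posterior is Gamma(shape = 7+43 = 50, rate = 3.2+11 = 14.2).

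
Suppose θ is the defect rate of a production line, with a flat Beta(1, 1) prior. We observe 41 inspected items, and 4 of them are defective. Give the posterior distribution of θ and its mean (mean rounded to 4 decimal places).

Posterior: Beta(5, 38); mean ≈ 0.1163

Observing 4 successes and 37 failures updates Beta(1, 1) by adding the success and failure counts to the two shape parameters: α = 1+4 = 5, β = 1+37 = 38.
E[θ | data] = 5/(5+38) = 0.1163.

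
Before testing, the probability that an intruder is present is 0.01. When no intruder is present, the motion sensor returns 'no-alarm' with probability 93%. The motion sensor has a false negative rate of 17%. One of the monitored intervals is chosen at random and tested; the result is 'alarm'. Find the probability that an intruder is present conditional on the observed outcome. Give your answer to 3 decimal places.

Write H for 'an intruder is present'. Prior odds H:¬H = 0.01/0.99 = 0.010101. For the 'alarm' outcome, the likelihood ratio is 0.83/0.07 = 11.857.
Posterior odds = 0.010101 × 11.857 = 0.11977, so P(H|E) = 0.11977/(1+0.11977) = 0.107.

P(H | E) ≈ 0.107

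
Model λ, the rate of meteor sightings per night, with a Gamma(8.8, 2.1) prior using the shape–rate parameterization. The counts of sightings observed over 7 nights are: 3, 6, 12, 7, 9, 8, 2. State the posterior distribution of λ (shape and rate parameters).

The Poisson likelihood adds the total count to the shape and the number of exposure periods to the rate. Here ∑xᵢ = 47 and n = 7, so shape 8.8→55.8 and rate 2.1→9.1.

Posterior: Gamma(shape=55.8, rate=9.1)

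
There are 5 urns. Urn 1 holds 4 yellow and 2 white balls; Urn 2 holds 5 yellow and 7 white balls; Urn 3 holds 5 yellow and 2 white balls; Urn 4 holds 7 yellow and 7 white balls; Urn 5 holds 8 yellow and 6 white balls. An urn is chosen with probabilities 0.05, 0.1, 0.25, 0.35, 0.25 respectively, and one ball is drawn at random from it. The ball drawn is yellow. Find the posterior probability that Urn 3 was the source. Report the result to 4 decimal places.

Posterior probability ≈ 0.3125

Tabulate prior·likelihood by source: [1] prior 0.05, lik 0.6667, product 0.03333; [2] prior 0.1, lik 0.4167, product 0.04167; [3] prior 0.25, lik 0.7143, product 0.1786; [4] prior 0.35, lik 0.5, product 0.1750; [5] prior 0.25, lik 0.5714, product 0.1429.
Normalizing constant = 0.57143; the posterior for Urn 3 is its product over the sum, 0.1786/0.57143 = 0.3125.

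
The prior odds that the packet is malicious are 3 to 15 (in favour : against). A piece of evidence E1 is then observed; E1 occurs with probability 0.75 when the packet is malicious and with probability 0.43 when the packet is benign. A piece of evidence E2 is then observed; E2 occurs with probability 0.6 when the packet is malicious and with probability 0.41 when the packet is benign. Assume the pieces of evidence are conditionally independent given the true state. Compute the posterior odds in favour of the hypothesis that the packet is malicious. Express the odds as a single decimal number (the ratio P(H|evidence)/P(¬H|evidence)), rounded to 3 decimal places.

Prior odds = 3/15 = 0.20000.
Likelihood ratio for E1 = 0.75/0.43 = 1.7442.
Likelihood ratio for E2 = 0.6/0.41 = 1.4634.
Posterior odds = prior odds × LR₁ × LR₂ = 0.51049.

Posterior odds ≈ 0.510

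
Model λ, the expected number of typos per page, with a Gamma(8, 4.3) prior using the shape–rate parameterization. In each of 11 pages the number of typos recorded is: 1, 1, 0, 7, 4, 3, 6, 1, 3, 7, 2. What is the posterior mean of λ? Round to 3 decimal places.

Posterior mean ≈ 2.810

Total count ∑xᵢ = 35 over n = 11 pages.
Gamma is conjugate to the Poisson likelihood: posterior is Gamma(shape = 8+35 = 43, rate = 4.3+11 = 15.3).
Posterior mean = shape/rate = 43/15.3 = 2.810.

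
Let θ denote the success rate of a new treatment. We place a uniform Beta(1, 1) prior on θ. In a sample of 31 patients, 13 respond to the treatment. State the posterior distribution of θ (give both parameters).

Posterior: Beta(14, 19)

Observing 13 successes and 18 failures updates Beta(1, 1) by adding the success and failure counts to the two shape parameters: α = 1+13 = 14, β = 1+18 = 19.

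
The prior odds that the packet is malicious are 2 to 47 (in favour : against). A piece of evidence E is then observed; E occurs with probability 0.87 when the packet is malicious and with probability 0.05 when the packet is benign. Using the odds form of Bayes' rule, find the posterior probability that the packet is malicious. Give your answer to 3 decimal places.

Posterior probability ≈ 0.425

Prior odds = 2/47 = 0.042553.
Likelihood ratio for E = 0.87/0.05 = 17.400.
Posterior odds = prior odds × LR = 0.74043.
Posterior probability = odds/(1+odds) = 0.74043/1.7404 = 0.425.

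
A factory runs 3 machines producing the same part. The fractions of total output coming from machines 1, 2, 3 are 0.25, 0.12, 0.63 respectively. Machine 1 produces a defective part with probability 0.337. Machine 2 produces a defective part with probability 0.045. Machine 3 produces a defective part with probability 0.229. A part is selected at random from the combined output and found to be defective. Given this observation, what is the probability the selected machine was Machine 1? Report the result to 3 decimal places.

Posterior probability ≈ 0.360

P(defective|M1) = 0.337; P(defective|M2) = 0.045; P(defective|M3) = 0.229.
Prior × likelihood for each source: 0.25·0.337=0.08425, 0.12·0.045=0.005400, 0.63·0.229=0.1443. Summing gives P(defective) = 0.23392.
P(Machine 1 | defective) = 0.08425 / 0.23392 = 0.360.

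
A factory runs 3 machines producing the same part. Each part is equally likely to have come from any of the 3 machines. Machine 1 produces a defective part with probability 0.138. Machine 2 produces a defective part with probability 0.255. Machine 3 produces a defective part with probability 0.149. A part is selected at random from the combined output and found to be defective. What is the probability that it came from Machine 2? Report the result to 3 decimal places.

Posterior probability ≈ 0.470

Tabulate prior·likelihood by source: [1] prior 0.333333, lik 0.138, product 0.04600; [2] prior 0.333333, lik 0.255, product 0.08500; [3] prior 0.333333, lik 0.149, product 0.04967.
Normalizing constant = 0.18067; the posterior for Machine 2 is its product over the sum, 0.08500/0.18067 = 0.470.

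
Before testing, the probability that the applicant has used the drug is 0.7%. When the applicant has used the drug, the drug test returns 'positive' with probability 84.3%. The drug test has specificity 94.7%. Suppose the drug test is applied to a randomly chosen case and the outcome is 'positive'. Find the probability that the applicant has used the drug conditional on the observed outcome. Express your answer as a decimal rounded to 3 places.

Let H be the event that the applicant has used the drug. P(H) = 0.007, so P(¬H) = 0.993. With E the 'positive' result, P(E|H) = 0.843 and P(E|¬H) = 0.053.
P(E) = 0.843·0.007 + 0.053·0.993 = 0.0059010 + 0.052629 = 0.058530.
By Bayes' theorem, P(H|E) = 0.0059010 / 0.058530 = 0.101.

P(H | E) ≈ 0.101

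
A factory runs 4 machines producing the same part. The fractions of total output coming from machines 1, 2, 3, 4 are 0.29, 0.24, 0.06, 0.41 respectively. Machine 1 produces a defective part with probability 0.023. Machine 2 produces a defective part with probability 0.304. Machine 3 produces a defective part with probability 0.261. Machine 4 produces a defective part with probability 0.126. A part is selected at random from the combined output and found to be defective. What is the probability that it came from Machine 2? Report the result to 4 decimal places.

Tabulate prior·likelihood by source: [1] prior 0.29, lik 0.023, product 0.006670; [2] prior 0.24, lik 0.304, product 0.07296; [3] prior 0.06, lik 0.261, product 0.01566; [4] prior 0.41, lik 0.126, product 0.05166.
Normalizing constant = 0.14695; the posterior for Machine 2 is its product over the sum, 0.07296/0.14695 = 0.4965.

Posterior probability ≈ 0.4965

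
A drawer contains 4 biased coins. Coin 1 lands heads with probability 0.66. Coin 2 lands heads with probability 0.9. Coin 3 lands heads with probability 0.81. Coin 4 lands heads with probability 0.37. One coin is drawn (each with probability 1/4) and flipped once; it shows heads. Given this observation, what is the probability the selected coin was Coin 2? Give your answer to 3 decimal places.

Posterior probability ≈ 0.328

P(heads|C1) = 0.66; P(heads|C2) = 0.9; P(heads|C3) = 0.81; P(heads|C4) = 0.37.
Prior × likelihood for each source: 0.25·0.66=0.1650, 0.25·0.9=0.2250, 0.25·0.81=0.2025, 0.25·0.37=0.09250. Summing gives P(heads) = 0.68500.
P(Coin 2 | heads) = 0.2250 / 0.68500 = 0.328.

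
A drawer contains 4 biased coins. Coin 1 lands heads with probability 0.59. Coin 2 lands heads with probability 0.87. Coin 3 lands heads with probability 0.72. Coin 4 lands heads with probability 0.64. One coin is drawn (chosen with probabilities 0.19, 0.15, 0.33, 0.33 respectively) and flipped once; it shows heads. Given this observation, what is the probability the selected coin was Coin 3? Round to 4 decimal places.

Posterior probability ≈ 0.3437

P(heads|C1) = 0.59; P(heads|C2) = 0.87; P(heads|C3) = 0.72; P(heads|C4) = 0.64.
Prior × likelihood for each source: 0.19·0.59=0.1121, 0.15·0.87=0.1305, 0.33·0.72=0.2376, 0.33·0.64=0.2112. Summing gives P(heads) = 0.69140.
P(Coin 3 | heads) = 0.2376 / 0.69140 = 0.3437.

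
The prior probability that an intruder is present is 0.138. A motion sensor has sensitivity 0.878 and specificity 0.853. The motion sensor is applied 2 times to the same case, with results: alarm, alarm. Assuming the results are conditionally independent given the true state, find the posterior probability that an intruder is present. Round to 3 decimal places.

Posterior P(H) ≈ 0.851

Let H be the event that an intruder is present; start with P(H) = 0.138. P('alarm'|H) = 0.878, P('alarm'|¬H) = 0.147.
Update on result 1 ('alarm'): P(H) ← 0.878·0.1380 / (0.878·0.1380 + 0.147·0.8620) = 0.12116/0.24788 = 0.4888.
Update on result 2 ('alarm'): P(H) ← 0.878·0.4888 / (0.878·0.4888 + 0.147·0.5112) = 0.42917/0.50432 = 0.8510.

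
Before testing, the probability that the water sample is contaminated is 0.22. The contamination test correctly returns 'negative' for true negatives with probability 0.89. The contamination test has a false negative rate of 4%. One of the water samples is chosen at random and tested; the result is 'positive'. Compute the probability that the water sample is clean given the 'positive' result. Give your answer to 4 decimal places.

P(¬H | E) ≈ 0.2889

Write H for 'the water sample is contaminated'. Prior odds H:¬H = 0.22/0.78 = 0.28205. For the 'positive' outcome, the likelihood ratio is 0.96/0.11 = 8.7273.
Posterior odds = 0.28205 × 8.7273 = 2.4615, so P(H|E) = 2.4615/(1+2.4615) = 0.7111. Then P(¬H|E) = 1 − 0.7111 = 0.2889.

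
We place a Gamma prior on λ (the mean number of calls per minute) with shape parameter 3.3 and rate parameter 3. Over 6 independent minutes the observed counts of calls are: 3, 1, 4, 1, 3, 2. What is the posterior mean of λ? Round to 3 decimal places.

The Poisson likelihood adds the total count to the shape and the number of exposure periods to the rate. Here ∑xᵢ = 14 and n = 6, so shape 3.3→17.3 and rate 3→9.
Posterior mean = shape/rate = 17.3/9 = 1.922.

Posterior mean ≈ 1.922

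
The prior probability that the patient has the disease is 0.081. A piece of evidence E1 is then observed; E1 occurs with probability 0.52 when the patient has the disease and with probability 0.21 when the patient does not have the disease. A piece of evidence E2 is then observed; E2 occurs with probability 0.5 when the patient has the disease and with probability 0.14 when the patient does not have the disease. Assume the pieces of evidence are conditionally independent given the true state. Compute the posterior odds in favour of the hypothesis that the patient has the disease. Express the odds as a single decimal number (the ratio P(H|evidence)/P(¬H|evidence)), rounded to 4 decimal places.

Posterior odds ≈ 0.7795

Prior odds = 0.081/(1−0.081) = 0.088139. In log-odds, ln(0.088139) = -2.4288.
Add log likelihood ratios: ln(2.4762) + ln(3.5714) = 2.1797.
Posterior log-odds = -0.24915, so posterior odds = exp(-0.24915) = 0.77946.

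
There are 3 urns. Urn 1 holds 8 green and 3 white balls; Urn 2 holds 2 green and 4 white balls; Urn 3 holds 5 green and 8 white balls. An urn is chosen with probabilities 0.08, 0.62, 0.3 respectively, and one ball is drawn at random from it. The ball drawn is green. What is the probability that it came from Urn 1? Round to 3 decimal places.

Posterior probability ≈ 0.153

Tabulate prior·likelihood by source: [1] prior 0.08, lik 0.7273, product 0.05818; [2] prior 0.62, lik 0.3333, product 0.2067; [3] prior 0.3, lik 0.3846, product 0.1154.
Normalizing constant = 0.38023; the posterior for Urn 1 is its product over the sum, 0.05818/0.38023 = 0.153.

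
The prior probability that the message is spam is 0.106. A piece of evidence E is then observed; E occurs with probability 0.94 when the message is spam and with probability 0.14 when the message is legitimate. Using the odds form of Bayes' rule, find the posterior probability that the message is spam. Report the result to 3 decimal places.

Prior odds = 0.106/(1−0.106) = 0.11857.
Likelihood ratio for E = 0.94/0.14 = 6.7143.
Posterior odds = prior odds × LR = 0.79610.
Posterior probability = odds/(1+odds) = 0.79610/1.7961 = 0.443.

Posterior probability ≈ 0.443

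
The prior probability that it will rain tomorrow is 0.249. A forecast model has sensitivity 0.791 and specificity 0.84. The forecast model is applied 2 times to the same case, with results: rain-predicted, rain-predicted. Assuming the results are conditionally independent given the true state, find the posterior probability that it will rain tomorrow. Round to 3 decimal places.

Posterior P(H) ≈ 0.890

Let H be the event that it will rain tomorrow; start with P(H) = 0.249. P('rain-predicted'|H) = 0.791, P('rain-predicted'|¬H) = 0.16.
Update on result 1 ('rain-predicted'): P(H) ← 0.791·0.2490 / (0.791·0.2490 + 0.16·0.7510) = 0.19696/0.31712 = 0.6211.
Update on result 2 ('rain-predicted'): P(H) ← 0.791·0.6211 / (0.791·0.6211 + 0.16·0.3789) = 0.49128/0.55191 = 0.8902.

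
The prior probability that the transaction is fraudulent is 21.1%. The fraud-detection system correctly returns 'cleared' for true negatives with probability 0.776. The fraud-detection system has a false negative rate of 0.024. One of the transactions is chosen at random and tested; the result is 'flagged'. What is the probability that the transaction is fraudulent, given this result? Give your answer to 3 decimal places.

Let H be the event that the transaction is fraudulent. P(H) = 0.211, so P(¬H) = 0.789. With E the 'flagged' result, P(E|H) = 0.976 and P(E|¬H) = 0.224.
P(E) = 0.976·0.211 + 0.224·0.789 = 0.20594 + 0.17674 = 0.38267.
By Bayes' theorem, P(H|E) = 0.20594 / 0.38267 = 0.538.

P(H | E) ≈ 0.538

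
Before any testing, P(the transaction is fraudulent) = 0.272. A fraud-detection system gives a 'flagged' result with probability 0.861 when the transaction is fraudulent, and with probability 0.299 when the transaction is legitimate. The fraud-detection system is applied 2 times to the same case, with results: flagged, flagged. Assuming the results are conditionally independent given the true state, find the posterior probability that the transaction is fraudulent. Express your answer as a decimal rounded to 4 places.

Posterior P(H) ≈ 0.7560

With H the event that the transaction is fraudulent, the joint likelihood of the observed sequence is P(data|H) = 0.861·0.861 = 0.74132 and P(data|¬H) = 0.299·0.299 = 0.089401.
Bayes: P(H|data) = 0.272·0.74132 / (0.272·0.74132 + 0.728·0.089401) = 0.20164/0.26672 = 0.7560.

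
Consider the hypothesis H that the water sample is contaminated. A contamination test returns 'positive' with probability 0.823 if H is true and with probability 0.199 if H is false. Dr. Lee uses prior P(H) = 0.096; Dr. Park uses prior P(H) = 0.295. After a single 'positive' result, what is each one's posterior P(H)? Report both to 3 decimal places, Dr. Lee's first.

P('+'|H) = 0.823, P('+'|¬H) = 0.199.
Dr. Lee: numerator 0.823·0.096 = 0.079008; evidence = 0.079008+0.199·0.904 = 0.25890; posterior = 0.305.
Dr. Park: numerator 0.823·0.295 = 0.24278; evidence = 0.24278+0.199·0.705 = 0.38308; posterior = 0.634.

Dr. Lee: 0.305; Dr. Park: 0.634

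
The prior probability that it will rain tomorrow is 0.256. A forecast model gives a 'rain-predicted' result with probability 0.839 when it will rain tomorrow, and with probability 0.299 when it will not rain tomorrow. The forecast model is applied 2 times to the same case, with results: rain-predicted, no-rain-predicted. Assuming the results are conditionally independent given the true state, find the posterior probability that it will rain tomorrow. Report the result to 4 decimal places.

Posterior P(H) ≈ 0.1815

Let H be the event that it will rain tomorrow; start with P(H) = 0.256. P('rain-predicted'|H) = 0.839, P('rain-predicted'|¬H) = 0.299.
Update on result 1 ('rain-predicted'): P(H) ← 0.839·0.2560 / (0.839·0.2560 + 0.299·0.7440) = 0.21478/0.43724 = 0.4912.
Update on result 2 ('no-rain-predicted'): P(H) ← 0.161·0.4912 / (0.161·0.4912 + 0.701·0.5088) = 0.079088/0.43574 = 0.1815.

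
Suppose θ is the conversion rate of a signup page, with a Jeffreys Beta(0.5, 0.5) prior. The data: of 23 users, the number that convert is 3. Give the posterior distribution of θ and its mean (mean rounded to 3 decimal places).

Posterior: Beta(3.5, 20.5); mean ≈ 0.146

Observing 3 successes and 20 failures updates Beta(0.5, 0.5) by adding the success and failure counts to the two shape parameters: α = 0.5+3 = 3.5, β = 0.5+20 = 20.5.
E[θ | data] = 3.5/(3.5+20.5) = 0.146.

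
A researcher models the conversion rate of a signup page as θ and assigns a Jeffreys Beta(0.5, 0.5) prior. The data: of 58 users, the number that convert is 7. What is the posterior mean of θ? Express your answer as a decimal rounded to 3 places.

The binomial likelihood is conjugate to the Beta prior: with 7 successes and 51 failures, the posterior is Beta(0.5+7, 0.5+51) = Beta(7.5, 51.5).
E[θ | data] = 7.5/(7.5+51.5) = 0.127.

Posterior mean ≈ 0.127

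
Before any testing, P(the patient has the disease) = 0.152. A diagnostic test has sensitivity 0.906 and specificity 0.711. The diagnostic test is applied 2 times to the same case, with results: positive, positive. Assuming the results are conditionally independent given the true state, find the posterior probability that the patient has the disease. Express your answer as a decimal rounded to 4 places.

With H the event that the patient has the disease, the joint likelihood of the observed sequence is P(data|H) = 0.906·0.906 = 0.82084 and P(data|¬H) = 0.289·0.289 = 0.083521.
Bayes: P(H|data) = 0.152·0.82084 / (0.152·0.82084 + 0.848·0.083521) = 0.12477/0.19559 = 0.6379.

Posterior P(H) ≈ 0.6379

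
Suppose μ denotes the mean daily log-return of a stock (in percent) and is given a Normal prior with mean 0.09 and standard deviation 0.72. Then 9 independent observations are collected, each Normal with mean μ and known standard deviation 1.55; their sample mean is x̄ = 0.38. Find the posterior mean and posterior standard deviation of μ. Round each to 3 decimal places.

Posterior mean ≈ 0.281; posterior SD ≈ 0.420

Prior precision 1/τ₀² = 1/0.72² = 1.92901; data precision n/σ² = 9/1.55² = 3.74610.
Posterior precision = 1.92901 + 3.74610 = 5.67511, giving posterior SD = 1/√5.67511 = 0.420.
Posterior mean = (1.92901·0.09 + 3.74610·0.38) / 5.67511 = 0.281.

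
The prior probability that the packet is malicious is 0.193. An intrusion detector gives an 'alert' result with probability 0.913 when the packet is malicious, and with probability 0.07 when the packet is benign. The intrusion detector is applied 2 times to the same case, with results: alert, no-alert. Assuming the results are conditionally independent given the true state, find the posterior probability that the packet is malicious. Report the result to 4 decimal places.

Let H be the event that the packet is malicious; start with P(H) = 0.193. P('alert'|H) = 0.913, P('alert'|¬H) = 0.07.
Update on result 1 ('alert'): P(H) ← 0.913·0.1930 / (0.913·0.1930 + 0.07·0.8070) = 0.17621/0.23270 = 0.7572.
Update on result 2 ('no-alert'): P(H) ← 0.087·0.7572 / (0.087·0.7572 + 0.93·0.2428) = 0.065880/0.29165 = 0.2259.

Posterior P(H) ≈ 0.2259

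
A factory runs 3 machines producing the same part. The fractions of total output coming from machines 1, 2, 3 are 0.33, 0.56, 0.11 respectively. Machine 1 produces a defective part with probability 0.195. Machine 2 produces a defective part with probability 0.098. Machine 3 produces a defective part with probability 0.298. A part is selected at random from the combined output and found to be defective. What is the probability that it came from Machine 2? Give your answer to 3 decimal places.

Tabulate prior·likelihood by source: [1] prior 0.33, lik 0.195, product 0.06435; [2] prior 0.56, lik 0.098, product 0.05488; [3] prior 0.11, lik 0.298, product 0.03278.
Normalizing constant = 0.15201; the posterior for Machine 2 is its product over the sum, 0.05488/0.15201 = 0.361.

Posterior probability ≈ 0.361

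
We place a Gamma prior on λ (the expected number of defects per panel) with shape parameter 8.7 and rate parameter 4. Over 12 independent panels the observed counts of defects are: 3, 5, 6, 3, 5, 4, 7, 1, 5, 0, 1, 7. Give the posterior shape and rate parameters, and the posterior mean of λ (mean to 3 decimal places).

Posterior: Gamma(shape=55.7, rate=16); mean ≈ 3.481

The Poisson likelihood adds the total count to the shape and the number of exposure periods to the rate. Here ∑xᵢ = 47 and n = 12, so shape 8.7→55.7 and rate 4→16.
Posterior mean = shape/rate = 55.7/16 = 3.481.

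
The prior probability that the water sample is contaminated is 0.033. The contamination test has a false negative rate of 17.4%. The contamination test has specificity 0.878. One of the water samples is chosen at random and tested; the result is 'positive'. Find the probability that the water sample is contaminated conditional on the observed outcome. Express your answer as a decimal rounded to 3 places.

P(H | E) ≈ 0.188

Let H be the event that the water sample is contaminated. P(H) = 0.033, so P(¬H) = 0.967. With E the 'positive' result, P(E|H) = 0.826 and P(E|¬H) = 0.122.
P(E) = 0.826·0.033 + 0.122·0.967 = 0.027258 + 0.11797 = 0.14523.
By Bayes' theorem, P(H|E) = 0.027258 / 0.14523 = 0.188.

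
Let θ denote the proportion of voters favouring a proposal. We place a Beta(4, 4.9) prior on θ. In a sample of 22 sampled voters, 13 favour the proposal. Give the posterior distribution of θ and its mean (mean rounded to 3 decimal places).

Posterior: Beta(17, 13.9); mean ≈ 0.550

Observing 13 successes and 9 failures updates Beta(4, 4.9) by adding the success and failure counts to the two shape parameters: α = 4+13 = 17, β = 4.9+9 = 13.9.
Posterior mean = α/(α+β) = 17/30.9 = 0.550.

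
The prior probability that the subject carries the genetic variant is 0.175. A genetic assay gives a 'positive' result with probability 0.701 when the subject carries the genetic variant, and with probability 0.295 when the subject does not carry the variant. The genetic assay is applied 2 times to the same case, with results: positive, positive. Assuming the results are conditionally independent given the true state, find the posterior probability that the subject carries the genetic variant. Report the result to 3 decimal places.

Posterior P(H) ≈ 0.545

Let H be the event that the subject carries the genetic variant; start with P(H) = 0.175. P('positive'|H) = 0.701, P('positive'|¬H) = 0.295.
Update on result 1 ('positive'): P(H) ← 0.701·0.1750 / (0.701·0.1750 + 0.295·0.8250) = 0.12267/0.36605 = 0.3351.
Update on result 2 ('positive'): P(H) ← 0.701·0.3351 / (0.701·0.3351 + 0.295·0.6649) = 0.23493/0.43106 = 0.5450.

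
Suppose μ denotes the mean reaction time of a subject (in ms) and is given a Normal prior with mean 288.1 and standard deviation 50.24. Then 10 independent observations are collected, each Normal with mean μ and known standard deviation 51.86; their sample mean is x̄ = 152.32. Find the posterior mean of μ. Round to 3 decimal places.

Posterior mean ≈ 165.395

With known σ, the Normal prior is conjugate. Weight on the data is w = (n/σ²)/(n/σ² + 1/τ₀²) = 0.00371822/(0.00371822+0.00039619) = 0.90371.
Posterior mean = w·x̄ + (1−w)·μ₀ = 0.90371·152.32 + 0.096293·288.1 = 165.395.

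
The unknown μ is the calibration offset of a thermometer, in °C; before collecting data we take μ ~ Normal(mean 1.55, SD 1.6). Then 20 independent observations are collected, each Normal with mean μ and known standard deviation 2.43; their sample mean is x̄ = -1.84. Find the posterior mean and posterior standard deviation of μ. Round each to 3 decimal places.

Posterior mean ≈ -1.489; posterior SD ≈ 0.515

With known σ, the Normal prior is conjugate. Weight on the data is w = (n/σ²)/(n/σ² + 1/τ₀²) = 3.38702/(3.38702+0.390625) = 0.89660.
Posterior mean = w·x̄ + (1−w)·μ₀ = 0.89660·-1.84 + 0.10340·1.55 = -1.489. Posterior variance = 1/(3.38702+0.390625) = 0.264715, so SD = 0.515.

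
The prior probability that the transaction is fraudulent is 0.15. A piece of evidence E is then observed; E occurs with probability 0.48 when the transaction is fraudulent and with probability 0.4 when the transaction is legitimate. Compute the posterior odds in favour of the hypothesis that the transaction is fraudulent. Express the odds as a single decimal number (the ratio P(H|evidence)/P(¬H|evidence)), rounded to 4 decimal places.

Prior odds = 0.15/(1−0.15) = 0.17647.
Likelihood ratio for E = 0.48/0.4 = 1.2000.
Posterior odds = prior odds × LR = 0.21176.

Posterior odds ≈ 0.2118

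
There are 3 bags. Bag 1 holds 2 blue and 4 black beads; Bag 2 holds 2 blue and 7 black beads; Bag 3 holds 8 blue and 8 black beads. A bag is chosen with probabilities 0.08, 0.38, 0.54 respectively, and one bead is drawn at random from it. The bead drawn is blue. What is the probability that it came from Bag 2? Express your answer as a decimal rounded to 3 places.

Tabulate prior·likelihood by source: [1] prior 0.08, lik 0.3333, product 0.02667; [2] prior 0.38, lik 0.2222, product 0.08444; [3] prior 0.54, lik 0.5, product 0.2700.
Normalizing constant = 0.38111; the posterior for Bag 2 is its product over the sum, 0.08444/0.38111 = 0.222.

Posterior probability ≈ 0.222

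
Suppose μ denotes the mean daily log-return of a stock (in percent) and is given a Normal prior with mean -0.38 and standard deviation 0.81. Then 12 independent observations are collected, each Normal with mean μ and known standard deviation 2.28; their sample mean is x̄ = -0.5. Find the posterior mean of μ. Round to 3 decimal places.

With known σ, the Normal prior is conjugate. Weight on the data is w = (n/σ²)/(n/σ² + 1/τ₀²) = 2.30840/(2.30840+1.52416) = 0.60231.
Posterior mean = w·x̄ + (1−w)·μ₀ = 0.60231·-0.5 + 0.39769·-0.38 = -0.452.

Posterior mean ≈ -0.452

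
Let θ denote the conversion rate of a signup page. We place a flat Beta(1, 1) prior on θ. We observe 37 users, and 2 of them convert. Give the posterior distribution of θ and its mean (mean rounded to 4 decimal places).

Observing 2 successes and 35 failures updates Beta(1, 1) by adding the success and failure counts to the two shape parameters: α = 1+2 = 3, β = 1+35 = 36.
Posterior mean = α/(α+β) = 3/39 = 0.0769.

Posterior: Beta(3, 36); mean ≈ 0.0769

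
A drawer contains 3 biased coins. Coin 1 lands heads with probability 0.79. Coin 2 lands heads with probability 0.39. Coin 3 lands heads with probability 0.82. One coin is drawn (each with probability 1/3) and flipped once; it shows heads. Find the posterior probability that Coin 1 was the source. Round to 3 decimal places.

Tabulate prior·likelihood by source: [1] prior 0.333333, lik 0.79, product 0.2633; [2] prior 0.333333, lik 0.39, product 0.1300; [3] prior 0.333333, lik 0.82, product 0.2733.
Normalizing constant = 0.66667; the posterior for Coin 1 is its product over the sum, 0.2633/0.66667 = 0.395.

Posterior probability ≈ 0.395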